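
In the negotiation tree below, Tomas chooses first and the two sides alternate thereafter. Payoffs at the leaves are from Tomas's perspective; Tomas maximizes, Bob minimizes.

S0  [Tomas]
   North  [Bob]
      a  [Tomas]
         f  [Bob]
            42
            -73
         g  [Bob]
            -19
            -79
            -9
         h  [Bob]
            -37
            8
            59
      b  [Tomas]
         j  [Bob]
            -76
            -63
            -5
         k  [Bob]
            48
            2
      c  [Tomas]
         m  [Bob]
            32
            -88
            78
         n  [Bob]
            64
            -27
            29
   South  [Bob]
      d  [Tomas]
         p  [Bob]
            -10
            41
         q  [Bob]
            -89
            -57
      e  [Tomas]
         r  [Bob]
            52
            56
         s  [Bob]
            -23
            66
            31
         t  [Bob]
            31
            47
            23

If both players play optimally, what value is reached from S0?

-10

f (Bob): min(42, -73) = -73
g (Bob): min(-19, -79, -9) = -79
h (Bob): min(-37, 8, 59) = -37
a (Tomas): max(-73, -79, -37) = -37
j (Bob): min(-76, -63, -5) = -76
k (Bob): min(48, 2) = 2
b (Tomas): max(-76, 2) = 2
m (Bob): min(32, -88, 78) = -88
n (Bob): min(64, -27, 29) = -27
c (Tomas): max(-88, -27) = -27
North (Bob): min(-37, 2, -27) = -37
p (Bob): min(-10, 41) = -10
q (Bob): min(-89, -57) = -89
d (Tomas): max(-10, -89) = -10
r (Bob): min(52, 56) = 52
s (Bob): min(-23, 66, 31) = -23
t (Bob): min(31, 47, 23) = 23
e (Tomas): max(52, -23, 23) = 52
South (Bob): min(-10, 52) = -10
S0 (Tomas): max(-37, -10) = -10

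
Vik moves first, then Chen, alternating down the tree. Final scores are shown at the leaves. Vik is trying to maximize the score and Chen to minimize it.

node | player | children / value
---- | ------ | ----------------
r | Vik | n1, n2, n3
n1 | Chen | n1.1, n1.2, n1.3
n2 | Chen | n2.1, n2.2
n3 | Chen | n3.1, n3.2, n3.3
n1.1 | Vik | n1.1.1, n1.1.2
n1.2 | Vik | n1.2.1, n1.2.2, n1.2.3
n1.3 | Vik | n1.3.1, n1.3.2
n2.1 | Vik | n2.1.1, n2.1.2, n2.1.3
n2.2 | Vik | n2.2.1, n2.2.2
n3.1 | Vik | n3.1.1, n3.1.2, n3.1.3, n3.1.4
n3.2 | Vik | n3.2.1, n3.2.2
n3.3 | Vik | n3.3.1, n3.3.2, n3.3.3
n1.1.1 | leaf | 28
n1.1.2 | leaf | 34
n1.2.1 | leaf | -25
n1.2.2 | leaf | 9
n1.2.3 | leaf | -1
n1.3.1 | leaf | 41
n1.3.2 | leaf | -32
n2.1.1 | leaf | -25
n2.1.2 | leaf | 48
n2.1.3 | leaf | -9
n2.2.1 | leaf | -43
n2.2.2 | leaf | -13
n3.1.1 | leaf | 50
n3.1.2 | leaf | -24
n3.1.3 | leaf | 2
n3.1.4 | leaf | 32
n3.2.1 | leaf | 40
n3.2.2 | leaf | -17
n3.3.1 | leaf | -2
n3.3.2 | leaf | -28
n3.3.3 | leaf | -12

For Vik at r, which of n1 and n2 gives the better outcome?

n1.1 (Vik): max(28, 34) = 34
n1.2 (Vik): max(-25, 9, -1) = 9
n1.3 (Vik): max(41, -32) = 41
n1 (Chen): min(34, 9, 41) = 9
n2.1 (Vik): max(-25, 48, -9) = 48
n2.2 (Vik): max(-43, -13) = -13
n2 (Chen): min(48, -13) = -13
Vik prefers the higher value; n1=9, n2=-13. n1 is better since 9 > -13.

n1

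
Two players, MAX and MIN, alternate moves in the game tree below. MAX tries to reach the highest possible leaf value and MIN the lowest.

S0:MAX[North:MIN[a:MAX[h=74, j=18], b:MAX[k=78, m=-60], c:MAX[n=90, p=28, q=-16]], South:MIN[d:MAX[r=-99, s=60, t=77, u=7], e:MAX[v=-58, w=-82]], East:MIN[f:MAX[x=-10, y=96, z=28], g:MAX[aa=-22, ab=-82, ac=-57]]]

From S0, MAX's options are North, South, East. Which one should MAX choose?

a (MAX): max(74, 18) = 74
b (MAX): max(78, -60) = 78
c (MAX): max(90, 28, -16) = 90
North (MIN): min(74, 78, 90) = 74
d (MAX): max(-99, 60, 77, 7) = 77
e (MAX): max(-58, -82) = -58
South (MIN): min(77, -58) = -58
f (MAX): max(-10, 96, 28) = 96
g (MAX): max(-22, -82, -57) = -22
East (MIN): min(96, -22) = -22
S0 (MAX): max(74, -58, -22) = 74
MAX at S0 wants the highest of {North=74, South=-58, East=-22}, so chooses North.

North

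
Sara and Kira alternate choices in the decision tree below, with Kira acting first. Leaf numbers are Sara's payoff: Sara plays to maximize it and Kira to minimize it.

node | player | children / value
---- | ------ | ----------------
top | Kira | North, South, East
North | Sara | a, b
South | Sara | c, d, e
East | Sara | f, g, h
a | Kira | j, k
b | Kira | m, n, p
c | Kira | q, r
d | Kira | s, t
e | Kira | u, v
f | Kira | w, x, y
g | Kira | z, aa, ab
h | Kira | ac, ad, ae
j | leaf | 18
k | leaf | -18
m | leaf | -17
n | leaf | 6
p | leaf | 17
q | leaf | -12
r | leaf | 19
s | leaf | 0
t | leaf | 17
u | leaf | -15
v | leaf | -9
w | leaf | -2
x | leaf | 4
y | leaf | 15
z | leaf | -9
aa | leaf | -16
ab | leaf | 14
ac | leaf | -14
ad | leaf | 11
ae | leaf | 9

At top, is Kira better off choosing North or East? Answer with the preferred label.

a (Kira): min(18, -18) = -18
b (Kira): min(-17, 6, 17) = -17
North (Sara): max(-18, -17) = -17
f (Kira): min(-2, 4, 15) = -2
g (Kira): min(-9, -16, 14) = -16
h (Kira): min(-14, 11, 9) = -14
East (Sara): max(-2, -16, -14) = -2
Kira prefers the lower value; North=-17, East=-2. North is better since -17 < -2.

North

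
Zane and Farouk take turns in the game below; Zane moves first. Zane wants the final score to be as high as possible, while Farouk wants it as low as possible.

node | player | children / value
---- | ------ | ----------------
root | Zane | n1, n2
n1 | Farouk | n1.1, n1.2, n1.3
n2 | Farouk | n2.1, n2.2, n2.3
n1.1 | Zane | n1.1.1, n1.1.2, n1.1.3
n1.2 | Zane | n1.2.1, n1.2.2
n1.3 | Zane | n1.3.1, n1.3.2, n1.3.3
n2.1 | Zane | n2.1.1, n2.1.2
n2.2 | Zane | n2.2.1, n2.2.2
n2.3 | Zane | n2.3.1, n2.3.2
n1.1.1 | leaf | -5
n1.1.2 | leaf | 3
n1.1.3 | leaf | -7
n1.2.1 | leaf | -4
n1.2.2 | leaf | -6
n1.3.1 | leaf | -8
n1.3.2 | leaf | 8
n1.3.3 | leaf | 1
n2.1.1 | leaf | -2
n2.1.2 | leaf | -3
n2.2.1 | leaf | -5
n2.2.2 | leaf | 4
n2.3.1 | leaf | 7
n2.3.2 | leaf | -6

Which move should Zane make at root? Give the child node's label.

n2

n1.1 (Zane): max(-5, 3, -7) = 3
n1.2 (Zane): max(-4, -6) = -4
n1.3 (Zane): max(-8, 8, 1) = 8
n1 (Farouk): min(3, -4, 8) = -4
n2.1 (Zane): max(-2, -3) = -2
n2.2 (Zane): max(-5, 4) = 4
n2.3 (Zane): max(7, -6) = 7
n2 (Farouk): min(-2, 4, 7) = -2
root (Zane): max(-4, -2) = -2
Zane at root wants the highest of {n1=-4, n2=-2}, so chooses n2.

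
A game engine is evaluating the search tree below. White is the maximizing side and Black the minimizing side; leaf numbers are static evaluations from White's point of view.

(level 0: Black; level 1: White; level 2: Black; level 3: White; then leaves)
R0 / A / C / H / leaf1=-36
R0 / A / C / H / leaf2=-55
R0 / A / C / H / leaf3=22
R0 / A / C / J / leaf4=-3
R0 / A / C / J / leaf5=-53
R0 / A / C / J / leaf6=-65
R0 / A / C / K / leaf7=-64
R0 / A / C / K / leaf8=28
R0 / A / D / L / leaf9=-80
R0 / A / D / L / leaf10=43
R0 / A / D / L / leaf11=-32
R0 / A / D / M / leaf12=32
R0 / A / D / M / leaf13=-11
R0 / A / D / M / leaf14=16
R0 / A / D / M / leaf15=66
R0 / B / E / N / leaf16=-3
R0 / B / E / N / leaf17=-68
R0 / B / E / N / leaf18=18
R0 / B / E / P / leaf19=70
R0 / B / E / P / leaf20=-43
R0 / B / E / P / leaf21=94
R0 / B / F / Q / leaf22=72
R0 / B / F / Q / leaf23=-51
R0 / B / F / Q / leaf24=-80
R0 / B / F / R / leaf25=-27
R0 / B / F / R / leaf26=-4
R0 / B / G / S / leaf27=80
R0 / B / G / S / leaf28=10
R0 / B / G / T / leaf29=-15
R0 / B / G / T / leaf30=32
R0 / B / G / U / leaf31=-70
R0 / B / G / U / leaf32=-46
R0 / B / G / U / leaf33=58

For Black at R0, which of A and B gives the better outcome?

H (White): max(-36, -55, 22) = 22
J (White): max(-3, -53, -65) = -3
K (White): max(-64, 28) = 28
C (Black): min(22, -3, 28) = -3
L (White): max(-80, 43, -32) = 43
M (White): max(32, -11, 16, 66) = 66
D (Black): min(43, 66) = 43
A (White): max(-3, 43) = 43
N (White): max(-3, -68, 18) = 18
P (White): max(70, -43, 94) = 94
E (Black): min(18, 94) = 18
Q (White): max(72, -51, -80) = 72
R (White): max(-27, -4) = -4
F (Black): min(72, -4) = -4
S (White): max(80, 10) = 80
T (White): max(-15, 32) = 32
U (White): max(-70, -46, 58) = 58
G (Black): min(80, 32, 58) = 32
B (White): max(18, -4, 32) = 32
Black prefers the lower value; A=43, B=32. B is better since 32 < 43.

B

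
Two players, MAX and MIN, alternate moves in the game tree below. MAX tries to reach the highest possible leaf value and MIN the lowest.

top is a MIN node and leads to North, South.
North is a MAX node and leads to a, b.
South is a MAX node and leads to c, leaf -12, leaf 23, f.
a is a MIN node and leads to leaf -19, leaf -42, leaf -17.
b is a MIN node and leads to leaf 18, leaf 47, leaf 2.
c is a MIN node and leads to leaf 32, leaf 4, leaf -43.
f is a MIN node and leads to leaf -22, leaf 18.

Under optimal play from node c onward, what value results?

c (MIN): min(32, 4, -43) = -43

-43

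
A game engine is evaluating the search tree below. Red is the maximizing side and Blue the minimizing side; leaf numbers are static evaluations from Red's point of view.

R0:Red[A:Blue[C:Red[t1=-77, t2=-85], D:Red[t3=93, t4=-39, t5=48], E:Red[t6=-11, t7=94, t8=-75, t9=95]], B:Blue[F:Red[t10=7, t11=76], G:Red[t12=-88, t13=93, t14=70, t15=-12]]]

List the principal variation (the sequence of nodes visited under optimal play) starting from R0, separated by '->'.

R0 -> B -> F -> t11

C (Red): max(-77, -85) = -77
D (Red): max(93, -39, 48) = 93
E (Red): max(-11, 94, -75, 95) = 95
A (Blue): min(-77, 93, 95) = -77
F (Red): max(7, 76) = 76
G (Red): max(-88, 93, 70, -12) = 93
B (Blue): min(76, 93) = 76
R0 (Red): max(-77, 76) = 76
At R0, Red picks B (highest: 76).
At B, Blue picks F (lowest: 76).
At F, Red picks t11 (highest: 76).
Terminal value 76.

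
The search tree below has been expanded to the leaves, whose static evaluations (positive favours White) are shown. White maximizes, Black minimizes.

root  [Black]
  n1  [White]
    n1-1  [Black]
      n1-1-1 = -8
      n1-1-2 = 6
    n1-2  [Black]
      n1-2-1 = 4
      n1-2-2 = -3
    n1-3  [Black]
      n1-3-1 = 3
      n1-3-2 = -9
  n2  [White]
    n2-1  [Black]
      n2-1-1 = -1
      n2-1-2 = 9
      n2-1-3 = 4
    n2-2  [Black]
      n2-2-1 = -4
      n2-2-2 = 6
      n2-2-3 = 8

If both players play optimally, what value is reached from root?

-3

n1-1 (Black): min(-8, 6) = -8
n1-2 (Black): min(4, -3) = -3
n1-3 (Black): min(3, -9) = -9
n1 (White): max(-8, -3, -9) = -3
n2-1 (Black): min(-1, 9, 4) = -1
n2-2 (Black): min(-4, 6, 8) = -4
n2 (White): max(-1, -4) = -1
root (Black): min(-3, -1) = -3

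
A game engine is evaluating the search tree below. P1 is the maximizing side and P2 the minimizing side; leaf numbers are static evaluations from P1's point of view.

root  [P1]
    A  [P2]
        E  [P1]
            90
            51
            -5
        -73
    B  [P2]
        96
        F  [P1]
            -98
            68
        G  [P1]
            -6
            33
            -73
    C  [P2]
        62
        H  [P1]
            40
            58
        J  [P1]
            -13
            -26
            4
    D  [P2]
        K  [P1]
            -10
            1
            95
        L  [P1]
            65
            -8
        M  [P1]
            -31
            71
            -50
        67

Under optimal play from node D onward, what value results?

65

K (P1): max(-10, 1, 95) = 95
L (P1): max(65, -8) = 65
M (P1): max(-31, 71, -50) = 71
D (P2): min(95, 65, 71, 67) = 65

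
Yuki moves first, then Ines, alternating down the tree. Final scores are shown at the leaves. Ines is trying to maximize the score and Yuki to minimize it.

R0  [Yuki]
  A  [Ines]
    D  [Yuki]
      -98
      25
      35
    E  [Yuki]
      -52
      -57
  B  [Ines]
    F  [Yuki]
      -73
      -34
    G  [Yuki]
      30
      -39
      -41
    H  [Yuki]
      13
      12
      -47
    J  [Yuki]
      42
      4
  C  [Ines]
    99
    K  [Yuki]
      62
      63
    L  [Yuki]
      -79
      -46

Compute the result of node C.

K (Yuki): min(62, 63) = 62
L (Yuki): min(-79, -46) = -79
C (Ines): max(99, 62, -79) = 99

99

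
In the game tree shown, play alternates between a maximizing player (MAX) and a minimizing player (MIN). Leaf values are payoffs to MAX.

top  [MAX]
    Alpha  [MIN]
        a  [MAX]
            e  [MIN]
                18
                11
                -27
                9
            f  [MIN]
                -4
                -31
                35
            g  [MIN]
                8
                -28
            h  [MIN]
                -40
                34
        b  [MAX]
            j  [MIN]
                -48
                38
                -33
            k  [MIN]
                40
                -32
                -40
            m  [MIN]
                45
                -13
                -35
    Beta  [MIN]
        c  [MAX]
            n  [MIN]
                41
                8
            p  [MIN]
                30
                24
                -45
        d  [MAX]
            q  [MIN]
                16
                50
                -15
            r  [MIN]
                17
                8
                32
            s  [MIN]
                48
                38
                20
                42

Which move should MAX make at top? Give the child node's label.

e (MIN): min(18, 11, -27, 9) = -27
f (MIN): min(-4, -31, 35) = -31
g (MIN): min(8, -28) = -28
h (MIN): min(-40, 34) = -40
a (MAX): max(-27, -31, -28, -40) = -27
j (MIN): min(-48, 38, -33) = -48
k (MIN): min(40, -32, -40) = -40
m (MIN): min(45, -13, -35) = -35
b (MAX): max(-48, -40, -35) = -35
Alpha (MIN): min(-27, -35) = -35
n (MIN): min(41, 8) = 8
p (MIN): min(30, 24, -45) = -45
c (MAX): max(8, -45) = 8
q (MIN): min(16, 50, -15) = -15
r (MIN): min(17, 8, 32) = 8
s (MIN): min(48, 38, 20, 42) = 20
d (MAX): max(-15, 8, 20) = 20
Beta (MIN): min(8, 20) = 8
top (MAX): max(-35, 8) = 8
MAX at top wants the highest of {Alpha=-35, Beta=8}, so chooses Beta.

Beta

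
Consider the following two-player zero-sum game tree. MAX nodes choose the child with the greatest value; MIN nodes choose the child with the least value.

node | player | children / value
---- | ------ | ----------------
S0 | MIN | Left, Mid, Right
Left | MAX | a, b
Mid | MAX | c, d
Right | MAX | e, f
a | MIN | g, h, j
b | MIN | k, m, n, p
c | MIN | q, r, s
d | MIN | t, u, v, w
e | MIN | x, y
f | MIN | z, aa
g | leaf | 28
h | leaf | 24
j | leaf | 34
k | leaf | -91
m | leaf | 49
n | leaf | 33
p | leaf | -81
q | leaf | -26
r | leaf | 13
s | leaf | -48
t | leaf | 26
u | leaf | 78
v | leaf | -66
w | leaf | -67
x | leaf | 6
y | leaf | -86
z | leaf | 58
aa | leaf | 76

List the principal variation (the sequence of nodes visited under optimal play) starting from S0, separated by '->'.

S0 -> Mid -> c -> s

a (MIN): min(28, 24, 34) = 24
b (MIN): min(-91, 49, 33, -81) = -91
Left (MAX): max(24, -91) = 24
c (MIN): min(-26, 13, -48) = -48
d (MIN): min(26, 78, -66, -67) = -67
Mid (MAX): max(-48, -67) = -48
e (MIN): min(6, -86) = -86
f (MIN): min(58, 76) = 58
Right (MAX): max(-86, 58) = 58
S0 (MIN): min(24, -48, 58) = -48
At S0, MIN picks Mid (lowest: -48).
At Mid, MAX picks c (highest: -48).
At c, MIN picks s (lowest: -48).
Terminal value -48.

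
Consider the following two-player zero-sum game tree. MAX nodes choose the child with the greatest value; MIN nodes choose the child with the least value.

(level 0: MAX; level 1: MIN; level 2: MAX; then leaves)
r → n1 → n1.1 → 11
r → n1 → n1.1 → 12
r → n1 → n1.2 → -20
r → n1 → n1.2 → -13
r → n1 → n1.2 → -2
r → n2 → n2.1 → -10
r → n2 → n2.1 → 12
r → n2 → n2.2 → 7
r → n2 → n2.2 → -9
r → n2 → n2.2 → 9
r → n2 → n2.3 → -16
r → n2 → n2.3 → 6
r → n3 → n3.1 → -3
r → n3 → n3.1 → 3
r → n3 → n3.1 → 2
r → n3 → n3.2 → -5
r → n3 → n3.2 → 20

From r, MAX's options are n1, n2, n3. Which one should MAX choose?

n2

n1.1 (MAX): max(11, 12) = 12
n1.2 (MAX): max(-20, -13, -2) = -2
n1 (MIN): min(12, -2) = -2
n2.1 (MAX): max(-10, 12) = 12
n2.2 (MAX): max(7, -9, 9) = 9
n2.3 (MAX): max(-16, 6) = 6
n2 (MIN): min(12, 9, 6) = 6
n3.1 (MAX): max(-3, 3, 2) = 3
n3.2 (MAX): max(-5, 20) = 20
n3 (MIN): min(3, 20) = 3
r (MAX): max(-2, 6, 3) = 6
MAX at r wants the highest of {n1=-2, n2=6, n3=3}, so chooses n2.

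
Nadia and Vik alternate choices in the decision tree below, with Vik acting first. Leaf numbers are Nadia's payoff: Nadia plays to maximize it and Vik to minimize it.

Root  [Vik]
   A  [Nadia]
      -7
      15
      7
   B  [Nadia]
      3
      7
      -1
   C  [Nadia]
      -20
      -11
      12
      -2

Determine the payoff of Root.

A (Nadia): max(-7, 15, 7) = 15
B (Nadia): max(3, 7, -1) = 7
C (Nadia): max(-20, -11, 12, -2) = 12
Root (Vik): min(15, 7, 12) = 7

7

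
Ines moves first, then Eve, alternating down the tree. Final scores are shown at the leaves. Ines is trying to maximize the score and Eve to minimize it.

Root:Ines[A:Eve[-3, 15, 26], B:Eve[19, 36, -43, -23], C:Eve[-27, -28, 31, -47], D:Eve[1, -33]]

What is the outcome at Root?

-3

A (Eve): min(-3, 15, 26) = -3
B (Eve): min(19, 36, -43, -23) = -43
C (Eve): min(-27, -28, 31, -47) = -47
D (Eve): min(1, -33) = -33
Root (Ines): max(-3, -43, -47, -33) = -3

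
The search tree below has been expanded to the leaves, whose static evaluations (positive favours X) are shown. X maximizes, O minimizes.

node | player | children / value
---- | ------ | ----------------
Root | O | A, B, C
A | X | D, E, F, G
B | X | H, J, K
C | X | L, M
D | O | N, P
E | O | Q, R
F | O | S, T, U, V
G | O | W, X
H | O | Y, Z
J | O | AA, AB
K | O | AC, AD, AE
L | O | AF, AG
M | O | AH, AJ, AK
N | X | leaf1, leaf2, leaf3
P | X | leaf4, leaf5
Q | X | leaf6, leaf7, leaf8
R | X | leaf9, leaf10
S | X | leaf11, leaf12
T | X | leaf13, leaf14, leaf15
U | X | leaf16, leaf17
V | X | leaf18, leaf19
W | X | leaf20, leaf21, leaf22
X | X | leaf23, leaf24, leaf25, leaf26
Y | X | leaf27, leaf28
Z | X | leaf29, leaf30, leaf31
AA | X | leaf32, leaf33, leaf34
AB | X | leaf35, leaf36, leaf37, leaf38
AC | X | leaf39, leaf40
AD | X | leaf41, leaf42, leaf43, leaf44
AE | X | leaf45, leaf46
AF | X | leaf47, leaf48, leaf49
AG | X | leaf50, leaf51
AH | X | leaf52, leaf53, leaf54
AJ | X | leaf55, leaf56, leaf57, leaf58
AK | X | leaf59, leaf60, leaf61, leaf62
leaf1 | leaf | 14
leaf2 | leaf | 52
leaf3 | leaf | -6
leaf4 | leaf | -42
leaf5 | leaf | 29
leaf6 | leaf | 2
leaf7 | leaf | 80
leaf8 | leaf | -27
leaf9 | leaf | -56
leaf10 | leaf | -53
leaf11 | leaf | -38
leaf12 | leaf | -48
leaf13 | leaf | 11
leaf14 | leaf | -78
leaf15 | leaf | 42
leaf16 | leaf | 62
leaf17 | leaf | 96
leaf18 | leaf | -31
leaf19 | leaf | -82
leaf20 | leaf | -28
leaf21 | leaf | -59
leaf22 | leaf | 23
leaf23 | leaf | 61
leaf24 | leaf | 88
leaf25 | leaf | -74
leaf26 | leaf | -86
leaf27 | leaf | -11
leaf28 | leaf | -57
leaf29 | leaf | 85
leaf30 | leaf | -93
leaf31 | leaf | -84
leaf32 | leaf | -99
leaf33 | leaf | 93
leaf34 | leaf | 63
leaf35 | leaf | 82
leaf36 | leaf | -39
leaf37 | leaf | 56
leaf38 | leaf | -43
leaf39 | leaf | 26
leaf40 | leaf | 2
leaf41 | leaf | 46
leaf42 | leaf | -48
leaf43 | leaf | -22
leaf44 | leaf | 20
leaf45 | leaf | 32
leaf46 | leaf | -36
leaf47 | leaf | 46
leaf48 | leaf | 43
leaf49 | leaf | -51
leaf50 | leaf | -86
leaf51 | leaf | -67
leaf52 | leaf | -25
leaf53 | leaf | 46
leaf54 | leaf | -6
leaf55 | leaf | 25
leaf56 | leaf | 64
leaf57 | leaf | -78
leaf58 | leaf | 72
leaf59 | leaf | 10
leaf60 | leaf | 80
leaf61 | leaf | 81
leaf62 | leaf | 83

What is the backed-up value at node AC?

26

AC (X): max(26, 2) = 26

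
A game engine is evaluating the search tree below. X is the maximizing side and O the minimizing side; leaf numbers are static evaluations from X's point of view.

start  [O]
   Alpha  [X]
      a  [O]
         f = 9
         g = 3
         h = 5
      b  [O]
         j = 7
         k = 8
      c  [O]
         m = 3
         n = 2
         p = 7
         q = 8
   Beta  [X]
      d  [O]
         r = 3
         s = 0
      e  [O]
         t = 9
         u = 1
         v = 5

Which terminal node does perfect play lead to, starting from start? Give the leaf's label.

a (O): min(9, 3, 5) = 3
b (O): min(7, 8) = 7
c (O): min(3, 2, 7, 8) = 2
Alpha (X): max(3, 7, 2) = 7
d (O): min(3, 0) = 0
e (O): min(9, 1, 5) = 1
Beta (X): max(0, 1) = 1
start (O): min(7, 1) = 1
At start, O picks Beta (lowest: 1).
At Beta, X picks e (highest: 1).
At e, O picks u (lowest: 1).
Terminal value 1.

u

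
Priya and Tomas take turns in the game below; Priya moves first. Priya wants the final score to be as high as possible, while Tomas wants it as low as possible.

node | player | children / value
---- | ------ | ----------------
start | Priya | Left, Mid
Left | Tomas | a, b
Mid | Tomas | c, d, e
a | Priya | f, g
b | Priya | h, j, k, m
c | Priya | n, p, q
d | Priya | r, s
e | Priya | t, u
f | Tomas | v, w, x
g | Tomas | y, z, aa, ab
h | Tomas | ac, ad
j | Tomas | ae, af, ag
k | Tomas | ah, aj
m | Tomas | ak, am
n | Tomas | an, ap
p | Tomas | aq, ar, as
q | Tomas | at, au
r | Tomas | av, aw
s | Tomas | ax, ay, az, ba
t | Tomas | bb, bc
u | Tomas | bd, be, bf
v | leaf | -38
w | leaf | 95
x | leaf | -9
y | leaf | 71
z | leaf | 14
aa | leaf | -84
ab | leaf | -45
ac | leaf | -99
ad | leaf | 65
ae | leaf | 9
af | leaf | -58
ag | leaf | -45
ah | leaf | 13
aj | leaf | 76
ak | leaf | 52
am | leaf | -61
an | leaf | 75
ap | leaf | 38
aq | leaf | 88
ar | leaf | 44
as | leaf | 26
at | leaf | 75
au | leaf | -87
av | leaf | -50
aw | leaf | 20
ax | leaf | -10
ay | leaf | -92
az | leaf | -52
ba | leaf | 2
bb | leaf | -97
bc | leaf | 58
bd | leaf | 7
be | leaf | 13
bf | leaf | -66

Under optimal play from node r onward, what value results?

-50

r (Tomas): min(-50, 20) = -50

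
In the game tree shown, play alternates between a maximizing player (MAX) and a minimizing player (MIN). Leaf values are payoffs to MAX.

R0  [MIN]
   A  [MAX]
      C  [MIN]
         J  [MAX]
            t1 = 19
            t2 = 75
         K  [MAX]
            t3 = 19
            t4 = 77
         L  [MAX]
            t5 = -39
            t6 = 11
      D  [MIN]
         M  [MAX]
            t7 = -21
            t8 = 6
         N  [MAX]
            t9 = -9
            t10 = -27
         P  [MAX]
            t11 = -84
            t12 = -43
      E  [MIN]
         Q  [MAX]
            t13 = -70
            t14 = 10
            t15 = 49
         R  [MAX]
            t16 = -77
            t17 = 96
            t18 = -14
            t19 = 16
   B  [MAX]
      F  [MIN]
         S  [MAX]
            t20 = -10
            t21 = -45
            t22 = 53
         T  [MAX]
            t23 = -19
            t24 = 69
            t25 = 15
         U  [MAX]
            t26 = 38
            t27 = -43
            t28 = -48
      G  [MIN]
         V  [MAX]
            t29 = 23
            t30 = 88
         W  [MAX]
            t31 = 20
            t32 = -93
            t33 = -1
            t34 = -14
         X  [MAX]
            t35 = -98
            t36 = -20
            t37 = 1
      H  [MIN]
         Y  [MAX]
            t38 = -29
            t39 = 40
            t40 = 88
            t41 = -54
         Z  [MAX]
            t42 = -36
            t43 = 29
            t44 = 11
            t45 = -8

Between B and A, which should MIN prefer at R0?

S (MAX): max(-10, -45, 53) = 53
T (MAX): max(-19, 69, 15) = 69
U (MAX): max(38, -43, -48) = 38
F (MIN): min(53, 69, 38) = 38
V (MAX): max(23, 88) = 88
W (MAX): max(20, -93, -1, -14) = 20
X (MAX): max(-98, -20, 1) = 1
G (MIN): min(88, 20, 1) = 1
Y (MAX): max(-29, 40, 88, -54) = 88
Z (MAX): max(-36, 29, 11, -8) = 29
H (MIN): min(88, 29) = 29
B (MAX): max(38, 1, 29) = 38
J (MAX): max(19, 75) = 75
K (MAX): max(19, 77) = 77
L (MAX): max(-39, 11) = 11
C (MIN): min(75, 77, 11) = 11
M (MAX): max(-21, 6) = 6
N (MAX): max(-9, -27) = -9
P (MAX): max(-84, -43) = -43
D (MIN): min(6, -9, -43) = -43
Q (MAX): max(-70, 10, 49) = 49
R (MAX): max(-77, 96, -14, 16) = 96
E (MIN): min(49, 96) = 49
A (MAX): max(11, -43, 49) = 49
MIN prefers the lower value; B=38, A=49. B is better since 38 < 49.

B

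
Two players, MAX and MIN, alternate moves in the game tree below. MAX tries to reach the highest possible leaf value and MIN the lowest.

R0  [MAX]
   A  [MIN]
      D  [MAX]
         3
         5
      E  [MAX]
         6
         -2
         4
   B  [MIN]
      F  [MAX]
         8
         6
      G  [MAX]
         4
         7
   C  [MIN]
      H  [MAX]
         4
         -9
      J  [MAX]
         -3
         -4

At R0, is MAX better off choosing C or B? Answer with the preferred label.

B

H (MAX): max(4, -9) = 4
J (MAX): max(-3, -4) = -3
C (MIN): min(4, -3) = -3
F (MAX): max(8, 6) = 8
G (MAX): max(4, 7) = 7
B (MIN): min(8, 7) = 7
MAX prefers the higher value; C=-3, B=7. B is better since 7 > -3.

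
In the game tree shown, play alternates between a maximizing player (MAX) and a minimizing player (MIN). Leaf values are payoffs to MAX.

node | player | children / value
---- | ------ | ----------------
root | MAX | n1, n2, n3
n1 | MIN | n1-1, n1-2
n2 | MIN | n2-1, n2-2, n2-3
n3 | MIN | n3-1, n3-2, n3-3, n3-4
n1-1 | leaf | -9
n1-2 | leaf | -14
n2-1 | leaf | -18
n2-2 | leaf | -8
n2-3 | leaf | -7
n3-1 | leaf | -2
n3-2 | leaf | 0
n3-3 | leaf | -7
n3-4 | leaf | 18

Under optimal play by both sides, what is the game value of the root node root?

n1 (MIN): min(-9, -14) = -14
n2 (MIN): min(-18, -8, -7) = -18
n3 (MIN): min(-2, 0, -7, 18) = -7
root (MAX): max(-14, -18, -7) = -7

-7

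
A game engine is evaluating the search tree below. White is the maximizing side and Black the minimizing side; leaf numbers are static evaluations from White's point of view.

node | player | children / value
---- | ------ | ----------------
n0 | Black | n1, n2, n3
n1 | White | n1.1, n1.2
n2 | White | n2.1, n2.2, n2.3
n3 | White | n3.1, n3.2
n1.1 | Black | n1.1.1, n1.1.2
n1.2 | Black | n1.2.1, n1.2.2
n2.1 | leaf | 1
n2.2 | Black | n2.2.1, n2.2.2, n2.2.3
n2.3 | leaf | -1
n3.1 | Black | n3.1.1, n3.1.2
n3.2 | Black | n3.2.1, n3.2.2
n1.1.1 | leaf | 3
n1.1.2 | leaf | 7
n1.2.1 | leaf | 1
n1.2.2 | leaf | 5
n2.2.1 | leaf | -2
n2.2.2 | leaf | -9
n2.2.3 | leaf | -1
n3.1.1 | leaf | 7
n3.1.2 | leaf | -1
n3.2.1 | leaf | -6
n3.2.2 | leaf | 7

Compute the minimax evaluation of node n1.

3

n1.1 (Black): min(3, 7) = 3
n1.2 (Black): min(1, 5) = 1
n1 (White): max(3, 1) = 3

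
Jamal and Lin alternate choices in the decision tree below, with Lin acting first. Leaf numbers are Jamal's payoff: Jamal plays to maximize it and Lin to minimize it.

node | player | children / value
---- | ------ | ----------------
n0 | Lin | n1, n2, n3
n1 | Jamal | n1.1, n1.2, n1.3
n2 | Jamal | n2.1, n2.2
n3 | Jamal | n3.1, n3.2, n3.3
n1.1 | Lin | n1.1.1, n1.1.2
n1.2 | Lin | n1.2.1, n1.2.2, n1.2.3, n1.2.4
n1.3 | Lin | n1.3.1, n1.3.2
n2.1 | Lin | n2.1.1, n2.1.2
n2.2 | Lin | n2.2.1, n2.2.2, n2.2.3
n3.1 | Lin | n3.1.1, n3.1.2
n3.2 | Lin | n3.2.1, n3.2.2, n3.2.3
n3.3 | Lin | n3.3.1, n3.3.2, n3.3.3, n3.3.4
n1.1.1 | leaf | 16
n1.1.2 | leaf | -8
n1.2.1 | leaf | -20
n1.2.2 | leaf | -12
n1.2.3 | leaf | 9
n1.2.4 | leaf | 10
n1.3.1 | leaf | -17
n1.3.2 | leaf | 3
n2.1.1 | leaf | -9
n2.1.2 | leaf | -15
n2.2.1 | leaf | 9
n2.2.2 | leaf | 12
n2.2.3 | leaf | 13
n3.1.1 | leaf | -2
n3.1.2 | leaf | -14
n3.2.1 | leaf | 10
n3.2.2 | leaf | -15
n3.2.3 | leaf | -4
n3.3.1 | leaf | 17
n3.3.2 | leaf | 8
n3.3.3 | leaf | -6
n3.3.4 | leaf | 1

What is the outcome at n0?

-8

n1.1 (Lin): min(16, -8) = -8
n1.2 (Lin): min(-20, -12, 9, 10) = -20
n1.3 (Lin): min(-17, 3) = -17
n1 (Jamal): max(-8, -20, -17) = -8
n2.1 (Lin): min(-9, -15) = -15
n2.2 (Lin): min(9, 12, 13) = 9
n2 (Jamal): max(-15, 9) = 9
n3.1 (Lin): min(-2, -14) = -14
n3.2 (Lin): min(10, -15, -4) = -15
n3.3 (Lin): min(17, 8, -6, 1) = -6
n3 (Jamal): max(-14, -15, -6) = -6
n0 (Lin): min(-8, 9, -6) = -8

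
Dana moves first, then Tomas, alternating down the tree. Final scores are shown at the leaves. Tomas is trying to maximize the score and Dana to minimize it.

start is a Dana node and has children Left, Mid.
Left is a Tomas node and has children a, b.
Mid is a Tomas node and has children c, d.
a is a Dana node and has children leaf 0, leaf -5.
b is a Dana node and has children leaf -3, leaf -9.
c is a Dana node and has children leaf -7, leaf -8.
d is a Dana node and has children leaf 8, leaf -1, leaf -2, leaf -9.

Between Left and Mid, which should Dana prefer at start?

Mid

a (Dana): min(0, -5) = -5
b (Dana): min(-3, -9) = -9
Left (Tomas): max(-5, -9) = -5
c (Dana): min(-7, -8) = -8
d (Dana): min(8, -1, -2, -9) = -9
Mid (Tomas): max(-8, -9) = -8
Dana prefers the lower value; Left=-5, Mid=-8. Mid is better since -8 < -5.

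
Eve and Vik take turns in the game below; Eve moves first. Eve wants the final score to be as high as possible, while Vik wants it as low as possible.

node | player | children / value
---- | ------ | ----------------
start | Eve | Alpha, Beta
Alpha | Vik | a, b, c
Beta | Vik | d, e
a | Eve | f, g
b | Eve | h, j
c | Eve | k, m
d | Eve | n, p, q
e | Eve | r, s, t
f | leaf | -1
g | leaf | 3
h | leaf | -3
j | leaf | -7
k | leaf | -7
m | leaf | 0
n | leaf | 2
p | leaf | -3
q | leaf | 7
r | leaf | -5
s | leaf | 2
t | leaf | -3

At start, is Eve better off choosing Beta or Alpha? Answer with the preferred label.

Beta

d (Eve): max(2, -3, 7) = 7
e (Eve): max(-5, 2, -3) = 2
Beta (Vik): min(7, 2) = 2
a (Eve): max(-1, 3) = 3
b (Eve): max(-3, -7) = -3
c (Eve): max(-7, 0) = 0
Alpha (Vik): min(3, -3, 0) = -3
Eve prefers the higher value; Beta=2, Alpha=-3. Beta is better since 2 > -3.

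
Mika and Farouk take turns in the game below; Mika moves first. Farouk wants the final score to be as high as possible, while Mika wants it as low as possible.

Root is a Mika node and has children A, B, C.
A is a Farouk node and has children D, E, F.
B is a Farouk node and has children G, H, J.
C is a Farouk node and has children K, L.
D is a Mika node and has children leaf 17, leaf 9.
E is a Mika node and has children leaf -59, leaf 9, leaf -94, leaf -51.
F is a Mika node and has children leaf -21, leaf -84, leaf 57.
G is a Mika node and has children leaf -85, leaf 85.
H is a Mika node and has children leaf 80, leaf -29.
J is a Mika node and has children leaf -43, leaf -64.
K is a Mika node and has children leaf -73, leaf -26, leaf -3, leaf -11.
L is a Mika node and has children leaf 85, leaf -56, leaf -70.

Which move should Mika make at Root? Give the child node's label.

C

D (Mika): min(17, 9) = 9
E (Mika): min(-59, 9, -94, -51) = -94
F (Mika): min(-21, -84, 57) = -84
A (Farouk): max(9, -94, -84) = 9
G (Mika): min(-85, 85) = -85
H (Mika): min(80, -29) = -29
J (Mika): min(-43, -64) = -64
B (Farouk): max(-85, -29, -64) = -29
K (Mika): min(-73, -26, -3, -11) = -73
L (Mika): min(85, -56, -70) = -70
C (Farouk): max(-73, -70) = -70
Root (Mika): min(9, -29, -70) = -70
Mika at Root wants the lowest of {A=9, B=-29, C=-70}, so chooses C.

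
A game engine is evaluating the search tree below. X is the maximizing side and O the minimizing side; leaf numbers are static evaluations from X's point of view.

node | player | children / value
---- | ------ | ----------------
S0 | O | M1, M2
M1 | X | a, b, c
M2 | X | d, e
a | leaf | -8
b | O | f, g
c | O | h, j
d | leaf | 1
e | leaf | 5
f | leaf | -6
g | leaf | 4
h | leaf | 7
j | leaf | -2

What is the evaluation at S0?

-2

b (O): min(-6, 4) = -6
c (O): min(7, -2) = -2
M1 (X): max(-8, -6, -2) = -2
M2 (X): max(1, 5) = 5
S0 (O): min(-2, 5) = -2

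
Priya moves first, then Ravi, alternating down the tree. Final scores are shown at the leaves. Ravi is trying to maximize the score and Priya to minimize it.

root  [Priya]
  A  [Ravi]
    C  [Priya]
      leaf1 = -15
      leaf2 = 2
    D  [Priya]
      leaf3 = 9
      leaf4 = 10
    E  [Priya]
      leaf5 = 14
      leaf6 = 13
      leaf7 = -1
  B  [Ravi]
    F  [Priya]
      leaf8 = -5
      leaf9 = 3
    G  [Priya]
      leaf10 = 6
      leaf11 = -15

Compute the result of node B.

F (Priya): min(-5, 3) = -5
G (Priya): min(6, -15) = -15
B (Ravi): max(-5, -15) = -5

-5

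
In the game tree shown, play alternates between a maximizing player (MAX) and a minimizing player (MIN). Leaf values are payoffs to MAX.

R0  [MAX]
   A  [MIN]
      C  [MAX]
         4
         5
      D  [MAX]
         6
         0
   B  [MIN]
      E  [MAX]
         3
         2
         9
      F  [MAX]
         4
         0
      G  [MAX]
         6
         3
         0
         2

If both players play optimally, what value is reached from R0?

C (MAX): max(4, 5) = 5
D (MAX): max(6, 0) = 6
A (MIN): min(5, 6) = 5
E (MAX): max(3, 2, 9) = 9
F (MAX): max(4, 0) = 4
G (MAX): max(6, 3, 0, 2) = 6
B (MIN): min(9, 4, 6) = 4
R0 (MAX): max(5, 4) = 5

5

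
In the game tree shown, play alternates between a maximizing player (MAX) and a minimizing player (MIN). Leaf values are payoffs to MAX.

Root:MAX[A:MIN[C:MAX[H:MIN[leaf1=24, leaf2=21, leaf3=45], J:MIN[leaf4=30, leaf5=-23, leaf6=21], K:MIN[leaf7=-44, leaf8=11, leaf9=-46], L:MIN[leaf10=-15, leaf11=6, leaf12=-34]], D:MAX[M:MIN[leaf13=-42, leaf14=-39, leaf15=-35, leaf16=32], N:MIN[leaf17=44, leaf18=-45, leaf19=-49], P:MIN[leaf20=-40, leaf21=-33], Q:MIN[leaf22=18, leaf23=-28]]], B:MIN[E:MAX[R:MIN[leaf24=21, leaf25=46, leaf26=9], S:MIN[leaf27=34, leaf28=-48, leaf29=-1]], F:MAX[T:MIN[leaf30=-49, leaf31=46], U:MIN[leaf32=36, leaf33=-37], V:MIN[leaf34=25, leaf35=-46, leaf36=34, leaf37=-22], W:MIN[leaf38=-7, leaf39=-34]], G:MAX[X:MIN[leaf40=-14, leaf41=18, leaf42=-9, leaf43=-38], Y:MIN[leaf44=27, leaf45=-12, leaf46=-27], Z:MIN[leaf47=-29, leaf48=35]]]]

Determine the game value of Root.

-28

H (MIN): min(24, 21, 45) = 21
J (MIN): min(30, -23, 21) = -23
K (MIN): min(-44, 11, -46) = -46
L (MIN): min(-15, 6, -34) = -34
C (MAX): max(21, -23, -46, -34) = 21
M (MIN): min(-42, -39, -35, 32) = -42
N (MIN): min(44, -45, -49) = -49
P (MIN): min(-40, -33) = -40
Q (MIN): min(18, -28) = -28
D (MAX): max(-42, -49, -40, -28) = -28
A (MIN): min(21, -28) = -28
R (MIN): min(21, 46, 9) = 9
S (MIN): min(34, -48, -1) = -48
E (MAX): max(9, -48) = 9
T (MIN): min(-49, 46) = -49
U (MIN): min(36, -37) = -37
V (MIN): min(25, -46, 34, -22) = -46
W (MIN): min(-7, -34) = -34
F (MAX): max(-49, -37, -46, -34) = -34
X (MIN): min(-14, 18, -9, -38) = -38
Y (MIN): min(27, -12, -27) = -27
Z (MIN): min(-29, 35) = -29
G (MAX): max(-38, -27, -29) = -27
B (MIN): min(9, -34, -27) = -34
Root (MAX): max(-28, -34) = -28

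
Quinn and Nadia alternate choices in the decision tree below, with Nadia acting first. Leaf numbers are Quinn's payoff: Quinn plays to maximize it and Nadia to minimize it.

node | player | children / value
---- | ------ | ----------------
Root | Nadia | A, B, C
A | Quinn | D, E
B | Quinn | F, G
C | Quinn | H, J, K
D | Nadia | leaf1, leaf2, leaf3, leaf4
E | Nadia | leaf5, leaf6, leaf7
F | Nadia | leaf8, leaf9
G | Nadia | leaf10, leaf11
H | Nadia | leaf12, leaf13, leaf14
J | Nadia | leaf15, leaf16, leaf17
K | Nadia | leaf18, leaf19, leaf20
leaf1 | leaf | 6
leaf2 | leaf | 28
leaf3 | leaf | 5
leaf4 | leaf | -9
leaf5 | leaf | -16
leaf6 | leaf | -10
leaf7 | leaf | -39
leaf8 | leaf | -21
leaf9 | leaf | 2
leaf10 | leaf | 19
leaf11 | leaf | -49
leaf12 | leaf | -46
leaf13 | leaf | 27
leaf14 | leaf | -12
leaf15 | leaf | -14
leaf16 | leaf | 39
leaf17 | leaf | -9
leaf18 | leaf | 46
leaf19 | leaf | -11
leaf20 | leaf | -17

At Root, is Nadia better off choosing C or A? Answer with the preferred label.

C

H (Nadia): min(-46, 27, -12) = -46
J (Nadia): min(-14, 39, -9) = -14
K (Nadia): min(46, -11, -17) = -17
C (Quinn): max(-46, -14, -17) = -14
D (Nadia): min(6, 28, 5, -9) = -9
E (Nadia): min(-16, -10, -39) = -39
A (Quinn): max(-9, -39) = -9
Nadia prefers the lower value; C=-14, A=-9. C is better since -14 < -9.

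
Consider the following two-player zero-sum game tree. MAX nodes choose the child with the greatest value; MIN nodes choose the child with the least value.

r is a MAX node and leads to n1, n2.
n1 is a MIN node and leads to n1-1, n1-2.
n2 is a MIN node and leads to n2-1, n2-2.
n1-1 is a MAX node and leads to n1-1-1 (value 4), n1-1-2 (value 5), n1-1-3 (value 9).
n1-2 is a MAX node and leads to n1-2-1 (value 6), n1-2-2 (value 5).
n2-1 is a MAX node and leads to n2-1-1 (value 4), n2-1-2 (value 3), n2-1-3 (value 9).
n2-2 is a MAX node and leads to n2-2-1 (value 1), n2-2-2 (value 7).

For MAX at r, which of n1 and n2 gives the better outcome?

n2

n1-1 (MAX): max(4, 5, 9) = 9
n1-2 (MAX): max(6, 5) = 6
n1 (MIN): min(9, 6) = 6
n2-1 (MAX): max(4, 3, 9) = 9
n2-2 (MAX): max(1, 7) = 7
n2 (MIN): min(9, 7) = 7
MAX prefers the higher value; n1=6, n2=7. n2 is better since 7 > 6.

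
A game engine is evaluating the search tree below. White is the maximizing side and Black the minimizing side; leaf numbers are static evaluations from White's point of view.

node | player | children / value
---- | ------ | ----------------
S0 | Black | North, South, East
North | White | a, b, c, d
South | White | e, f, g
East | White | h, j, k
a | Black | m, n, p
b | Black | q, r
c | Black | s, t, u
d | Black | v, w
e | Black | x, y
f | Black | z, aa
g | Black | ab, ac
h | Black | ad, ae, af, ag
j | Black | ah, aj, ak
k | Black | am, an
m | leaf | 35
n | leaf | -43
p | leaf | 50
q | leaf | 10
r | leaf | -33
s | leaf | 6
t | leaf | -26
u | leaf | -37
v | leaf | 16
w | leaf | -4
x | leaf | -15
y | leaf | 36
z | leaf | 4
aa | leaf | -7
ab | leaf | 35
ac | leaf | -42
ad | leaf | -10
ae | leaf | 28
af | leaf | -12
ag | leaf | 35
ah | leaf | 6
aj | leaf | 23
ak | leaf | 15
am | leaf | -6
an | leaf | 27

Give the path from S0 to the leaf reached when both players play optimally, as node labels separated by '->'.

a (Black): min(35, -43, 50) = -43
b (Black): min(10, -33) = -33
c (Black): min(6, -26, -37) = -37
d (Black): min(16, -4) = -4
North (White): max(-43, -33, -37, -4) = -4
e (Black): min(-15, 36) = -15
f (Black): min(4, -7) = -7
g (Black): min(35, -42) = -42
South (White): max(-15, -7, -42) = -7
h (Black): min(-10, 28, -12, 35) = -12
j (Black): min(6, 23, 15) = 6
k (Black): min(-6, 27) = -6
East (White): max(-12, 6, -6) = 6
S0 (Black): min(-4, -7, 6) = -7
At S0, Black picks South (lowest: -7).
At South, White picks f (highest: -7).
At f, Black picks aa (lowest: -7).
Terminal value -7.

S0 -> South -> f -> aa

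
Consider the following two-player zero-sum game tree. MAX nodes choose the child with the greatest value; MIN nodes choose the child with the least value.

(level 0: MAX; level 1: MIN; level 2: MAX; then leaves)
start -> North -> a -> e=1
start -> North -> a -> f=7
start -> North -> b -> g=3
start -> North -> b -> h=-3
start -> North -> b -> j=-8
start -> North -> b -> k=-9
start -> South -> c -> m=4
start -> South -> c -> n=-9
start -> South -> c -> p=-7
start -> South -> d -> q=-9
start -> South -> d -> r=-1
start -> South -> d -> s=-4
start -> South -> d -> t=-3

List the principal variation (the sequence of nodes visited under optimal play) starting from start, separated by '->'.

a (MAX): max(1, 7) = 7
b (MAX): max(3, -3, -8, -9) = 3
North (MIN): min(7, 3) = 3
c (MAX): max(4, -9, -7) = 4
d (MAX): max(-9, -1, -4, -3) = -1
South (MIN): min(4, -1) = -1
start (MAX): max(3, -1) = 3
At start, MAX picks North (highest: 3).
At North, MIN picks b (lowest: 3).
At b, MAX picks g (highest: 3).
Terminal value 3.

start -> North -> b -> g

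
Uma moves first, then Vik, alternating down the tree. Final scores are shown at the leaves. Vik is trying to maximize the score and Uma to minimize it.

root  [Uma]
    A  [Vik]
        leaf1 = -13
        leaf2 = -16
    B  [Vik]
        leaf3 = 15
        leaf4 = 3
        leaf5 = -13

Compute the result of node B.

15

B (Vik): max(15, 3, -13) = 15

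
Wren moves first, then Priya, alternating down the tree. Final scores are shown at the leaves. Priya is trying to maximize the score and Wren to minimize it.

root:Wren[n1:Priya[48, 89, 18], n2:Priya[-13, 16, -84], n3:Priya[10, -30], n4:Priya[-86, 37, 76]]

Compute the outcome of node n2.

16

n2 (Priya): max(-13, 16, -84) = 16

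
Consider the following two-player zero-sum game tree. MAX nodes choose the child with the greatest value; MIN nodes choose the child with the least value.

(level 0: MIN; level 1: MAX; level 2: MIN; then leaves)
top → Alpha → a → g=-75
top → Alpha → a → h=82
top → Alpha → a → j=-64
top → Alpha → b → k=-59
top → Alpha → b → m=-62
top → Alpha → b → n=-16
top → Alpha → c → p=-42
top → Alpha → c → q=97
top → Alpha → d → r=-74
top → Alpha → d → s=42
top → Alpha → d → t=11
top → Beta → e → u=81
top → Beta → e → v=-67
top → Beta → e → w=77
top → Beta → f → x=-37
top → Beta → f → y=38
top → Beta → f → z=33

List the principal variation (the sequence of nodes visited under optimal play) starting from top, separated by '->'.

top -> Alpha -> c -> p

a (MIN): min(-75, 82, -64) = -75
b (MIN): min(-59, -62, -16) = -62
c (MIN): min(-42, 97) = -42
d (MIN): min(-74, 42, 11) = -74
Alpha (MAX): max(-75, -62, -42, -74) = -42
e (MIN): min(81, -67, 77) = -67
f (MIN): min(-37, 38, 33) = -37
Beta (MAX): max(-67, -37) = -37
top (MIN): min(-42, -37) = -42
At top, MIN picks Alpha (lowest: -42).
At Alpha, MAX picks c (highest: -42).
At c, MIN picks p (lowest: -42).
Terminal value -42.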